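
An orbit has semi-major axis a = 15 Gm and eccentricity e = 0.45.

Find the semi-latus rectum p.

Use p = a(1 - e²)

Convert to SI: a = 15 Gm = 1.5e+10 m.
p = a (1 − e²).
p = 1.5e+10 · (1 − (0.45)²) = 1.5e+10 · 0.7975 ≈ 1.196e+10 m = 11.96 Gm.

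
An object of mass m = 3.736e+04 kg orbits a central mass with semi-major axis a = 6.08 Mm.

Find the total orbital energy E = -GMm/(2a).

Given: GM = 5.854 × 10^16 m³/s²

Convert to SI: a = 6.08 Mm = 6.08e+06 m.
E = −GMm / (2a).
E = −5.854e+16 · 3.736e+04 / (2 · 6.08e+06) J ≈ -1.799e+14 J = -179.9 TJ.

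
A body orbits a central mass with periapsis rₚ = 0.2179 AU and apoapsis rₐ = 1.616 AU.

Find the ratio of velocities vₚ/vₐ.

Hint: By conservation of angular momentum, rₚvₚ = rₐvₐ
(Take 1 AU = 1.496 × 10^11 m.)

Convert to SI: rₚ = 0.2179 AU = 3.25978e+10 m; rₐ = 1.616 AU = 2.41754e+11 m.
Conservation of angular momentum gives rₚvₚ = rₐvₐ, so vₚ/vₐ = rₐ/rₚ.
vₚ/vₐ = 2.41754e+11 / 3.25978e+10 ≈ 7.416.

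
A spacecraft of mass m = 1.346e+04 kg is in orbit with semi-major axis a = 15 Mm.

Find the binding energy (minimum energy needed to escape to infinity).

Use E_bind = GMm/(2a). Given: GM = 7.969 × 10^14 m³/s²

Convert to SI: a = 15 Mm = 1.5e+07 m.
Total orbital energy is E = −GMm/(2a); binding energy is E_bind = −E = GMm/(2a).
E_bind = 7.969e+14 · 1.346e+04 / (2 · 1.5e+07) J ≈ 3.575e+11 J = 357.5 GJ.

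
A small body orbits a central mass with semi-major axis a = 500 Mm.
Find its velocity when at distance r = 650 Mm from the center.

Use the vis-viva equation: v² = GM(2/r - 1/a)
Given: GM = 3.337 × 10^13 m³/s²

Convert to SI: a = 500 Mm = 5e+08 m; r = 650 Mm = 6.5e+08 m.
Vis-viva: v = √(GM · (2/r − 1/a)).
2/r − 1/a = 2/6.5e+08 − 1/5e+08 = 1.07692e-09 m⁻¹.
v = √(3.337e+13 · 1.07692e-09) m/s ≈ 189.6 m/s = 189.6 m/s.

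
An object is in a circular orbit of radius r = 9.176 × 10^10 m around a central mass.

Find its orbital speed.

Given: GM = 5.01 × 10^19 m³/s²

For a circular orbit, gravity supplies the centripetal force, so v = √(GM / r).
v = √(5.01e+19 / 9.176e+10) m/s ≈ 2.337e+04 m/s = 23.37 km/s.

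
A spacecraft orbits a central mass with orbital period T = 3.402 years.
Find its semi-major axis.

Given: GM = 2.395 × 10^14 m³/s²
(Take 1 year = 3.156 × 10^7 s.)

Convert to SI: T = 3.402 years = 1.07367e+08 s.
Invert Kepler's third law: a = (GM · T² / (4π²))^(1/3).
Substituting T = 1.07367e+08 s and GM = 2.395e+14 m³/s²:
a = (2.395e+14 · (1.07367e+08)² / (4π²))^(1/3) m
a ≈ 4.12e+09 m = 4.12 Gm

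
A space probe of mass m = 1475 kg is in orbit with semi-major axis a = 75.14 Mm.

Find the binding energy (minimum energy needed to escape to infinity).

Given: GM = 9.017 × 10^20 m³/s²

Convert to SI: a = 75.14 Mm = 7.514e+07 m.
Total orbital energy is E = −GMm/(2a); binding energy is E_bind = −E = GMm/(2a).
E_bind = 9.017e+20 · 1475 / (2 · 7.514e+07) J ≈ 8.85e+15 J = 8.85 PJ.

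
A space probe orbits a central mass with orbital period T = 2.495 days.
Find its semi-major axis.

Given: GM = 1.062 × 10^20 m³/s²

Convert to SI: T = 2.495 days = 215568 s.
Invert Kepler's third law: a = (GM · T² / (4π²))^(1/3).
Substituting T = 215568 s and GM = 1.062e+20 m³/s²:
a = (1.062e+20 · (215568)² / (4π²))^(1/3) m
a ≈ 5e+09 m = 5 Gm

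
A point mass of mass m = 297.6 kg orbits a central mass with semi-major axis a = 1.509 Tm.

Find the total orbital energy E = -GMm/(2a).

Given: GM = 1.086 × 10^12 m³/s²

Convert to SI: a = 1.509 Tm = 1.509e+12 m.
E = −GMm / (2a).
E = −1.086e+12 · 297.6 / (2 · 1.509e+12) J ≈ -107.1 J = -107.1 J.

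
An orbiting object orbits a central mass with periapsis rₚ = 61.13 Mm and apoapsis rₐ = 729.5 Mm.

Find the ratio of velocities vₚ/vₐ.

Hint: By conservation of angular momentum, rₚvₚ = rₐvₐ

Convert to SI: rₚ = 61.13 Mm = 6.113e+07 m; rₐ = 729.5 Mm = 7.295e+08 m.
Conservation of angular momentum gives rₚvₚ = rₐvₐ, so vₚ/vₐ = rₐ/rₚ.
vₚ/vₐ = 7.295e+08 / 6.113e+07 ≈ 11.93.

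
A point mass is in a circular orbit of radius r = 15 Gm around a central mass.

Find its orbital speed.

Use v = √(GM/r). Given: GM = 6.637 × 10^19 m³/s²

Convert to SI: r = 15 Gm = 1.5e+10 m.
For a circular orbit, gravity supplies the centripetal force, so v = √(GM / r).
v = √(6.637e+19 / 1.5e+10) m/s ≈ 6.652e+04 m/s = 66.52 km/s.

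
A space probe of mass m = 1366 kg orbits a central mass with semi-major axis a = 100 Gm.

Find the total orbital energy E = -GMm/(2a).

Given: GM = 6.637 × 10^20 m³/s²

Convert to SI: a = 100 Gm = 1e+11 m.
E = −GMm / (2a).
E = −6.637e+20 · 1366 / (2 · 1e+11) J ≈ -4.533e+12 J = -4.533 TJ.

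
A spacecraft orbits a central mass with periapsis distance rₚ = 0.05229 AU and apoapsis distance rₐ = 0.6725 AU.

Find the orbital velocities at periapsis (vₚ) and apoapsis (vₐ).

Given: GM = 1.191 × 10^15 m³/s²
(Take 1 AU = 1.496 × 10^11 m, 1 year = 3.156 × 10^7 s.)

Convert to SI: rₚ = 0.05229 AU = 7.82258e+09 m; rₐ = 0.6725 AU = 1.00606e+11 m.
Use the vis-viva equation v² = GM(2/r − 1/a) with a = (rₚ + rₐ)/2 = (7.82258e+09 + 1.00606e+11)/2 = 5.42143e+10 m.
vₚ = √(GM · (2/rₚ − 1/a)) = √(1.191e+15 · (2/7.82258e+09 − 1/5.42143e+10)) m/s ≈ 531.5 m/s = 0.1121 AU/year.
vₐ = √(GM · (2/rₐ − 1/a)) = √(1.191e+15 · (2/1.00606e+11 − 1/5.42143e+10)) m/s ≈ 41.33 m/s = 0.008719 AU/year.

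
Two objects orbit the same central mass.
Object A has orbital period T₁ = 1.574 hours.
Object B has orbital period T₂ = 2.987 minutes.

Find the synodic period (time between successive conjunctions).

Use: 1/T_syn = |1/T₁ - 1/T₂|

Convert to SI: T₁ = 1.574 hours = 5666.4 s; T₂ = 2.987 minutes = 179.22 s.
T_syn = |T₁ · T₂ / (T₁ − T₂)|.
T_syn = |5666.4 · 179.22 / (5666.4 − 179.22)| s ≈ 185.1 s = 3.085 minutes.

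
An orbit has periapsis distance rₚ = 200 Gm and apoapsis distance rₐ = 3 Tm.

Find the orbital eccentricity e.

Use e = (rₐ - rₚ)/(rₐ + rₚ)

Convert to SI: rₚ = 200 Gm = 2e+11 m; rₐ = 3 Tm = 3e+12 m.
e = (rₐ − rₚ) / (rₐ + rₚ).
e = (3e+12 − 2e+11) / (3e+12 + 2e+11) = 2.8e+12 / 3.2e+12 ≈ 0.875.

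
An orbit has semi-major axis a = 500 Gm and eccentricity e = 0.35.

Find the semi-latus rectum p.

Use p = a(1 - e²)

Convert to SI: a = 500 Gm = 5e+11 m.
p = a (1 − e²).
p = 5e+11 · (1 − (0.35)²) = 5e+11 · 0.8775 ≈ 4.388e+11 m = 438.8 Gm.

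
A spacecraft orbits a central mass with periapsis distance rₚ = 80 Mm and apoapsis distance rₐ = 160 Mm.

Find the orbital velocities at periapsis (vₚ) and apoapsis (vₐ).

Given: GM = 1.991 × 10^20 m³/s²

Convert to SI: rₚ = 80 Mm = 8e+07 m; rₐ = 160 Mm = 1.6e+08 m.
Use the vis-viva equation v² = GM(2/r − 1/a) with a = (rₚ + rₐ)/2 = (8e+07 + 1.6e+08)/2 = 1.2e+08 m.
vₚ = √(GM · (2/rₚ − 1/a)) = √(1.991e+20 · (2/8e+07 − 1/1.2e+08)) m/s ≈ 1.822e+06 m/s = 1822 km/s.
vₐ = √(GM · (2/rₐ − 1/a)) = √(1.991e+20 · (2/1.6e+08 − 1/1.2e+08)) m/s ≈ 9.108e+05 m/s = 910.8 km/s.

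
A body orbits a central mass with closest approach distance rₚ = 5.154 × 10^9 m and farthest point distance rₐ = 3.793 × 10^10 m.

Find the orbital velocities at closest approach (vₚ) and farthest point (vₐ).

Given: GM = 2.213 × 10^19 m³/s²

Use the vis-viva equation v² = GM(2/r − 1/a) with a = (rₚ + rₐ)/2 = (5.154e+09 + 3.793e+10)/2 = 2.1542e+10 m.
vₚ = √(GM · (2/rₚ − 1/a)) = √(2.213e+19 · (2/5.154e+09 − 1/2.1542e+10)) m/s ≈ 8.695e+04 m/s = 86.95 km/s.
vₐ = √(GM · (2/rₐ − 1/a)) = √(2.213e+19 · (2/3.793e+10 − 1/2.1542e+10)) m/s ≈ 1.181e+04 m/s = 11.81 km/s.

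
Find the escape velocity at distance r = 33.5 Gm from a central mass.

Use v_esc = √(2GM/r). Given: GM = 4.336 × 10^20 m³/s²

Convert to SI: r = 33.5 Gm = 3.35e+10 m.
Escape velocity comes from setting total energy to zero: ½v² − GM/r = 0 ⇒ v_esc = √(2GM / r).
v_esc = √(2 · 4.336e+20 / 3.35e+10) m/s ≈ 1.609e+05 m/s = 160.9 km/s.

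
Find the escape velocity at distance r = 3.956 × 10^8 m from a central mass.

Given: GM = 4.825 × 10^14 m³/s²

Escape velocity comes from setting total energy to zero: ½v² − GM/r = 0 ⇒ v_esc = √(2GM / r).
v_esc = √(2 · 4.825e+14 / 3.956e+08) m/s ≈ 1562 m/s = 1.562 km/s.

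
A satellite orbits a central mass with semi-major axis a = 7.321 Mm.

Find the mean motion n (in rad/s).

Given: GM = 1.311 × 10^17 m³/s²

Convert to SI: a = 7.321 Mm = 7.321e+06 m.
n = √(GM / a³).
n = √(1.311e+17 / (7.321e+06)³) rad/s ≈ 0.01828 rad/s.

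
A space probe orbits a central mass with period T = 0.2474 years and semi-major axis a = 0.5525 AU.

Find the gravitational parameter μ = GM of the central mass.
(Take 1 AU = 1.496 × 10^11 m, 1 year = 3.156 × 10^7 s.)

Convert to SI: T = 0.2474 years = 7.80794e+06 s; a = 0.5525 AU = 8.2654e+10 m.
GM = 4π² · a³ / T².
GM = 4π² · (8.2654e+10)³ / (7.80794e+06)² m³/s² ≈ 3.657e+20 m³/s² = 3.657 × 10^20 m³/s².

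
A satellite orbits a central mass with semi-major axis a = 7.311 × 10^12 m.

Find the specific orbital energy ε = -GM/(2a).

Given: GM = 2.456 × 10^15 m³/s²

ε = −GM / (2a).
ε = −2.456e+15 / (2 · 7.311e+12) J/kg ≈ -168 J/kg = -168 J/kg.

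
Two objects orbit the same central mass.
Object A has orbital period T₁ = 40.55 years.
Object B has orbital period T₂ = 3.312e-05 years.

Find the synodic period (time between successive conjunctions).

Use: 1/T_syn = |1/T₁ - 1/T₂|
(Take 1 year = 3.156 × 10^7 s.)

Convert to SI: T₁ = 40.55 years = 1.27976e+09 s; T₂ = 3.312e-05 years = 1045.27 s.
T_syn = |T₁ · T₂ / (T₁ − T₂)|.
T_syn = |1.27976e+09 · 1045.27 / (1.27976e+09 − 1045.27)| s ≈ 1045 s = 3.312e-05 years.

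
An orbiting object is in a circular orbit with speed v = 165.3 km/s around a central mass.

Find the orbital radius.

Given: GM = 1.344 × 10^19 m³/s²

Convert to SI: v = 165.3 km/s = 165300 m/s.
For a circular orbit, v² = GM / r, so r = GM / v².
r = 1.344e+19 / (165300)² m ≈ 4.919e+08 m = 491.9 Mm.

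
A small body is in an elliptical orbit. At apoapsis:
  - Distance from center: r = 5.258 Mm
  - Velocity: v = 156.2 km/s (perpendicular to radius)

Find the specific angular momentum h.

Convert to SI: r = 5.258 Mm = 5.258e+06 m; v = 156.2 km/s = 156200 m/s.
With v perpendicular to r, h = r · v.
h = 5.258e+06 · 156200 m²/s ≈ 8.213e+11 m²/s.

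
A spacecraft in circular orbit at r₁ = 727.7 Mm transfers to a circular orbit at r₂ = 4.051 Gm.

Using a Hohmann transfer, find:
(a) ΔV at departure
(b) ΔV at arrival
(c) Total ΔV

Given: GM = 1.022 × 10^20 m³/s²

Convert to SI: r₁ = 727.7 Mm = 7.277e+08 m; r₂ = 4.051 Gm = 4.051e+09 m.
Transfer semi-major axis: a_t = (r₁ + r₂)/2 = (7.277e+08 + 4.051e+09)/2 = 2.38935e+09 m.
Circular speeds: v₁ = √(GM/r₁) = 374757 m/s, v₂ = √(GM/r₂) = 158834 m/s.
Transfer speeds (vis-viva v² = GM(2/r − 1/a_t)): v₁ᵗ = 487967 m/s, v₂ᵗ = 87655.8 m/s.
(a) ΔV₁ = |v₁ᵗ − v₁| ≈ 1.132e+05 m/s = 113.2 km/s.
(b) ΔV₂ = |v₂ − v₂ᵗ| ≈ 7.118e+04 m/s = 71.18 km/s.
(c) ΔV_total = ΔV₁ + ΔV₂ ≈ 1.844e+05 m/s = 184.4 km/s.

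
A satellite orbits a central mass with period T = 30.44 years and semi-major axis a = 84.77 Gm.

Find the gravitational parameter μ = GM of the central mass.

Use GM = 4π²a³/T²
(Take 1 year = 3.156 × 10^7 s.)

Convert to SI: T = 30.44 years = 9.60686e+08 s; a = 84.77 Gm = 8.477e+10 m.
GM = 4π² · a³ / T².
GM = 4π² · (8.477e+10)³ / (9.60686e+08)² m³/s² ≈ 2.606e+16 m³/s² = 2.606 × 10^16 m³/s².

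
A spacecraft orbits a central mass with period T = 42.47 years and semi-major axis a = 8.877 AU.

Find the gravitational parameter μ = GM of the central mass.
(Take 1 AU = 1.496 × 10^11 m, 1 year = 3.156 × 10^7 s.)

Convert to SI: T = 42.47 years = 1.34035e+09 s; a = 8.877 AU = 1.328e+12 m.
GM = 4π² · a³ / T².
GM = 4π² · (1.328e+12)³ / (1.34035e+09)² m³/s² ≈ 5.147e+19 m³/s² = 5.147 × 10^19 m³/s².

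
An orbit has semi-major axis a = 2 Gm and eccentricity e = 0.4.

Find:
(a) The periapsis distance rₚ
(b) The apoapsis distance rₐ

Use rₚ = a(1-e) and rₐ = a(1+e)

Convert to SI: a = 2 Gm = 2e+09 m.
(a) rₚ = a(1 − e) = 2e+09 · (1 − 0.4) = 2e+09 · 0.6 ≈ 1.2e+09 m = 1.2 Gm.
(b) rₐ = a(1 + e) = 2e+09 · (1 + 0.4) = 2e+09 · 1.4 ≈ 2.8e+09 m = 2.8 Gm.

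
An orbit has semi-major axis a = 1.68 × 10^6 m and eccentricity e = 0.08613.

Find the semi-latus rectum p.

p = a (1 − e²).
p = 1.68e+06 · (1 − (0.08613)²) = 1.68e+06 · 0.992582 ≈ 1.668e+06 m = 1.668 × 10^6 m.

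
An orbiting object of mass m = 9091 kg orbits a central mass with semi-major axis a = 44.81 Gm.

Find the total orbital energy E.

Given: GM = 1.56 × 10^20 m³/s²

Convert to SI: a = 44.81 Gm = 4.481e+10 m.
E = −GMm / (2a).
E = −1.56e+20 · 9091 / (2 · 4.481e+10) J ≈ -1.582e+13 J = -15.82 TJ.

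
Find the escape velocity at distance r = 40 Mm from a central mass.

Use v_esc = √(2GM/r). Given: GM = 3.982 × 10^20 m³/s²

Convert to SI: r = 40 Mm = 4e+07 m.
Escape velocity comes from setting total energy to zero: ½v² − GM/r = 0 ⇒ v_esc = √(2GM / r).
v_esc = √(2 · 3.982e+20 / 4e+07) m/s ≈ 4.462e+06 m/s = 4462 km/s.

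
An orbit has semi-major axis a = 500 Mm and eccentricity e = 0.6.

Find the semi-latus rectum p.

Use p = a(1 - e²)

Convert to SI: a = 500 Mm = 5e+08 m.
p = a (1 − e²).
p = 5e+08 · (1 − (0.6)²) = 5e+08 · 0.64 ≈ 3.2e+08 m = 320 Mm.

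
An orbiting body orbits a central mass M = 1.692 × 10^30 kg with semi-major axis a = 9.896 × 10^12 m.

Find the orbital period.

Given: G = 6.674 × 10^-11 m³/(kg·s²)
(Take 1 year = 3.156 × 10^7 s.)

GM = G · M = 6.674e-11 · 1.692e+30 = 1.12924e+20 m³/s².
Kepler's third law: T = 2π √(a³ / GM).
Substituting a = 9.896e+12 m and GM = 1.12924e+20 m³/s²:
T = 2π √((9.896e+12)³ / 1.12924e+20) s
T ≈ 1.841e+10 s = 583.2 years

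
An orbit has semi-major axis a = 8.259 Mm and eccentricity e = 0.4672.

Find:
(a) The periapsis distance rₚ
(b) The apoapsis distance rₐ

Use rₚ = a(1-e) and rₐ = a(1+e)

Convert to SI: a = 8.259 Mm = 8.259e+06 m.
(a) rₚ = a(1 − e) = 8.259e+06 · (1 − 0.4672) = 8.259e+06 · 0.5328 ≈ 4.4e+06 m = 4.4 Mm.
(b) rₐ = a(1 + e) = 8.259e+06 · (1 + 0.4672) = 8.259e+06 · 1.4672 ≈ 1.212e+07 m = 12.12 Mm.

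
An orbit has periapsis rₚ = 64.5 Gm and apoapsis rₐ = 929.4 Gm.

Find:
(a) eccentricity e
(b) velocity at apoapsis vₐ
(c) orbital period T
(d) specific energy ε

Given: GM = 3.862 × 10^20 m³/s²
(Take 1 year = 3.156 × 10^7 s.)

Convert to SI: rₚ = 64.5 Gm = 6.45e+10 m; rₐ = 929.4 Gm = 9.294e+11 m.
(a) e = (rₐ − rₚ)/(rₐ + rₚ) = (9.294e+11 − 6.45e+10)/(9.294e+11 + 6.45e+10) ≈ 0.8702
(b) With a = (rₚ + rₐ)/2 = 4.9695e+11 m, vₐ = √(GM (2/rₐ − 1/a)) = √(3.862e+20 · (2/9.294e+11 − 1/4.9695e+11)) m/s ≈ 7344 m/s
(c) With a = (rₚ + rₐ)/2 = 4.9695e+11 m, T = 2π √(a³/GM) = 2π √((4.9695e+11)³/3.862e+20) s ≈ 1.12e+08 s
(d) With a = (rₚ + rₐ)/2 = 4.9695e+11 m, ε = −GM/(2a) = −3.862e+20/(2 · 4.9695e+11) J/kg ≈ -3.886e+08 J/kg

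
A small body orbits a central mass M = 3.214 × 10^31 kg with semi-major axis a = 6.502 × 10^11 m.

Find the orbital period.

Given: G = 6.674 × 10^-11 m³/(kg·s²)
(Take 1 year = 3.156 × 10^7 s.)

GM = G · M = 6.674e-11 · 3.214e+31 = 2.14502e+21 m³/s².
Kepler's third law: T = 2π √(a³ / GM).
Substituting a = 6.502e+11 m and GM = 2.14502e+21 m³/s²:
T = 2π √((6.502e+11)³ / 2.14502e+21) s
T ≈ 7.113e+07 s = 2.254 years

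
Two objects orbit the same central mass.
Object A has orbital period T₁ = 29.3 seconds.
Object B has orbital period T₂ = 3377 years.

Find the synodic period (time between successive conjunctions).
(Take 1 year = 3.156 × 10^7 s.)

Convert to SI: T₂ = 3377 years = 1.06578e+11 s.
T_syn = |T₁ · T₂ / (T₁ − T₂)|.
T_syn = |29.3 · 1.06578e+11 / (29.3 − 1.06578e+11)| s ≈ 29.3 s = 29.3 seconds.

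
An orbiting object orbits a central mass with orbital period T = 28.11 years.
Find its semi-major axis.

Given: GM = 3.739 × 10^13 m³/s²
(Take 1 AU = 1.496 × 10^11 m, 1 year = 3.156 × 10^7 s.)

Convert to SI: T = 28.11 years = 8.87152e+08 s.
Invert Kepler's third law: a = (GM · T² / (4π²))^(1/3).
Substituting T = 8.87152e+08 s and GM = 3.739e+13 m³/s²:
a = (3.739e+13 · (8.87152e+08)² / (4π²))^(1/3) m
a ≈ 9.067e+09 m = 0.06061 AU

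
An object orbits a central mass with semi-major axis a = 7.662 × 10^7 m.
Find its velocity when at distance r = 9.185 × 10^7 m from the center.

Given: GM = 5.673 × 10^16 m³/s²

Vis-viva: v = √(GM · (2/r − 1/a)).
2/r − 1/a = 2/9.185e+07 − 1/7.662e+07 = 8.72321e-09 m⁻¹.
v = √(5.673e+16 · 8.72321e-09) m/s ≈ 2.225e+04 m/s = 22.25 km/s.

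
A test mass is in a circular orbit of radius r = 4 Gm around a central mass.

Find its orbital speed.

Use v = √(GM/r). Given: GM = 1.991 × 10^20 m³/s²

Convert to SI: r = 4 Gm = 4e+09 m.
For a circular orbit, gravity supplies the centripetal force, so v = √(GM / r).
v = √(1.991e+20 / 4e+09) m/s ≈ 2.231e+05 m/s = 223.1 km/s.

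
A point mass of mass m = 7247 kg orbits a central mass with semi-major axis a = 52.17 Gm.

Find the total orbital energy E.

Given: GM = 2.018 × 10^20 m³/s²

Convert to SI: a = 52.17 Gm = 5.217e+10 m.
E = −GMm / (2a).
E = −2.018e+20 · 7247 / (2 · 5.217e+10) J ≈ -1.402e+13 J = -14.02 TJ.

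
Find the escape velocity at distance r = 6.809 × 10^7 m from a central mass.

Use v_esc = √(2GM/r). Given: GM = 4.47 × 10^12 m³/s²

Escape velocity comes from setting total energy to zero: ½v² − GM/r = 0 ⇒ v_esc = √(2GM / r).
v_esc = √(2 · 4.47e+12 / 6.809e+07) m/s ≈ 362.3 m/s = 362.3 m/s.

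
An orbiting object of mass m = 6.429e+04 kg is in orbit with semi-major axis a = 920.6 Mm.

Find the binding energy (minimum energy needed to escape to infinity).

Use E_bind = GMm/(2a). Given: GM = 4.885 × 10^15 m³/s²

Convert to SI: a = 920.6 Mm = 9.206e+08 m.
Total orbital energy is E = −GMm/(2a); binding energy is E_bind = −E = GMm/(2a).
E_bind = 4.885e+15 · 6.429e+04 / (2 · 9.206e+08) J ≈ 1.706e+11 J = 170.6 GJ.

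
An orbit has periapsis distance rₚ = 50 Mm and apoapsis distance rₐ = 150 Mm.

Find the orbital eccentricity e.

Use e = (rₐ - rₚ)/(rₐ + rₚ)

Convert to SI: rₚ = 50 Mm = 5e+07 m; rₐ = 150 Mm = 1.5e+08 m.
e = (rₐ − rₚ) / (rₐ + rₚ).
e = (1.5e+08 − 5e+07) / (1.5e+08 + 5e+07) = 1e+08 / 2e+08 ≈ 0.5.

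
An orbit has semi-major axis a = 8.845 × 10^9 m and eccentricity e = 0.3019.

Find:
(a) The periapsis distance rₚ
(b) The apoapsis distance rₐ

(a) rₚ = a(1 − e) = 8.845e+09 · (1 − 0.3019) = 8.845e+09 · 0.6981 ≈ 6.175e+09 m = 6.175 × 10^9 m.
(b) rₐ = a(1 + e) = 8.845e+09 · (1 + 0.3019) = 8.845e+09 · 1.3019 ≈ 1.152e+10 m = 1.152 × 10^10 m.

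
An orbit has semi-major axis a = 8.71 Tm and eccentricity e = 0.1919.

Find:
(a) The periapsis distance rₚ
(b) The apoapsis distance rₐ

Convert to SI: a = 8.71 Tm = 8.71e+12 m.
(a) rₚ = a(1 − e) = 8.71e+12 · (1 − 0.1919) = 8.71e+12 · 0.8081 ≈ 7.039e+12 m = 7.039 Tm.
(b) rₐ = a(1 + e) = 8.71e+12 · (1 + 0.1919) = 8.71e+12 · 1.1919 ≈ 1.038e+13 m = 10.38 Tm.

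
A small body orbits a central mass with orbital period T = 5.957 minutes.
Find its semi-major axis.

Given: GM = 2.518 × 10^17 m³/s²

Convert to SI: T = 5.957 minutes = 357.42 s.
Invert Kepler's third law: a = (GM · T² / (4π²))^(1/3).
Substituting T = 357.42 s and GM = 2.518e+17 m³/s²:
a = (2.518e+17 · (357.42)² / (4π²))^(1/3) m
a ≈ 9.34e+06 m = 9.34 Mm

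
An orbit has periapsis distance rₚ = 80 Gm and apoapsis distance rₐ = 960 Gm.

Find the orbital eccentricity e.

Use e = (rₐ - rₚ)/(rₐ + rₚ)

Convert to SI: rₚ = 80 Gm = 8e+10 m; rₐ = 960 Gm = 9.6e+11 m.
e = (rₐ − rₚ) / (rₐ + rₚ).
e = (9.6e+11 − 8e+10) / (9.6e+11 + 8e+10) = 8.8e+11 / 1.04e+12 ≈ 0.8462.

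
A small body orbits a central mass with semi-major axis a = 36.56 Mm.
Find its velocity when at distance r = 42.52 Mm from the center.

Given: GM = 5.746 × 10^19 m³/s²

Convert to SI: a = 36.56 Mm = 3.656e+07 m; r = 42.52 Mm = 4.252e+07 m.
Vis-viva: v = √(GM · (2/r − 1/a)).
2/r − 1/a = 2/4.252e+07 − 1/3.656e+07 = 1.96844e-08 m⁻¹.
v = √(5.746e+19 · 1.96844e-08) m/s ≈ 1.064e+06 m/s = 1064 km/s.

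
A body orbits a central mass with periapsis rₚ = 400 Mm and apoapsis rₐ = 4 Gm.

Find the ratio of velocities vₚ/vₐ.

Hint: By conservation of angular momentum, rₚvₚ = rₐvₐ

Convert to SI: rₚ = 400 Mm = 4e+08 m; rₐ = 4 Gm = 4e+09 m.
Conservation of angular momentum gives rₚvₚ = rₐvₐ, so vₚ/vₐ = rₐ/rₚ.
vₚ/vₐ = 4e+09 / 4e+08 ≈ 10.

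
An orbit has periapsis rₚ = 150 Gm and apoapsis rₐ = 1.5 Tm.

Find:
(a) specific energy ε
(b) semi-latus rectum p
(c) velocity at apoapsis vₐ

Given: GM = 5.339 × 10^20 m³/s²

Convert to SI: rₚ = 150 Gm = 1.5e+11 m; rₐ = 1.5 Tm = 1.5e+12 m.
(a) With a = (rₚ + rₐ)/2 = 8.25e+11 m, ε = −GM/(2a) = −5.339e+20/(2 · 8.25e+11) J/kg ≈ -3.236e+08 J/kg
(b) From a = (rₚ + rₐ)/2 = 8.25e+11 m and e = (rₐ − rₚ)/(rₐ + rₚ) = 0.818182, p = a(1 − e²) = 8.25e+11 · (1 − (0.818182)²) ≈ 2.727e+11 m
(c) With a = (rₚ + rₐ)/2 = 8.25e+11 m, vₐ = √(GM (2/rₐ − 1/a)) = √(5.339e+20 · (2/1.5e+12 − 1/8.25e+11)) m/s ≈ 8045 m/s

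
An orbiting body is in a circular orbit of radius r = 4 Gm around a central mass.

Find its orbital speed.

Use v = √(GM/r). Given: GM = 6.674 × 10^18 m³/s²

Convert to SI: r = 4 Gm = 4e+09 m.
For a circular orbit, gravity supplies the centripetal force, so v = √(GM / r).
v = √(6.674e+18 / 4e+09) m/s ≈ 4.085e+04 m/s = 40.85 km/s.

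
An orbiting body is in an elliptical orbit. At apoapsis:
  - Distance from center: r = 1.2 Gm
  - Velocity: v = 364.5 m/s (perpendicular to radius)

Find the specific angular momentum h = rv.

Convert to SI: r = 1.2 Gm = 1.2e+09 m.
With v perpendicular to r, h = r · v.
h = 1.2e+09 · 364.5 m²/s ≈ 4.374e+11 m²/s.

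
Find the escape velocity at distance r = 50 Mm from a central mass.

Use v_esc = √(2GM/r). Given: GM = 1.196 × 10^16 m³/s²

Convert to SI: r = 50 Mm = 5e+07 m.
Escape velocity comes from setting total energy to zero: ½v² − GM/r = 0 ⇒ v_esc = √(2GM / r).
v_esc = √(2 · 1.196e+16 / 5e+07) m/s ≈ 2.187e+04 m/s = 21.87 km/s.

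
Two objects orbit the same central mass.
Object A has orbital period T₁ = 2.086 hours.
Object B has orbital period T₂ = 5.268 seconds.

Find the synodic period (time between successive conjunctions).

Convert to SI: T₁ = 2.086 hours = 7509.6 s.
T_syn = |T₁ · T₂ / (T₁ − T₂)|.
T_syn = |7509.6 · 5.268 / (7509.6 − 5.268)| s ≈ 5.272 s = 5.272 seconds.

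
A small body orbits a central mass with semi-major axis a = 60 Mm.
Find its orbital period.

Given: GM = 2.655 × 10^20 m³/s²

Convert to SI: a = 60 Mm = 6e+07 m.
Kepler's third law: T = 2π √(a³ / GM).
Substituting a = 6e+07 m and GM = 2.655e+20 m³/s²:
T = 2π √((6e+07)³ / 2.655e+20) s
T ≈ 179.2 s = 2.987 minutes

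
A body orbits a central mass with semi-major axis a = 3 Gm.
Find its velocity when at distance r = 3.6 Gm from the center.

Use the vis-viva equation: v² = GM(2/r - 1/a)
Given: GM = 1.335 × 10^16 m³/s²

Convert to SI: a = 3 Gm = 3e+09 m; r = 3.6 Gm = 3.6e+09 m.
Vis-viva: v = √(GM · (2/r − 1/a)).
2/r − 1/a = 2/3.6e+09 − 1/3e+09 = 2.22222e-10 m⁻¹.
v = √(1.335e+16 · 2.22222e-10) m/s ≈ 1722 m/s = 1.722 km/s.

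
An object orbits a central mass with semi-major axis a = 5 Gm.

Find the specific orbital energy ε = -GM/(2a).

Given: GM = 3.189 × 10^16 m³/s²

Convert to SI: a = 5 Gm = 5e+09 m.
ε = −GM / (2a).
ε = −3.189e+16 / (2 · 5e+09) J/kg ≈ -3.189e+06 J/kg = -3.189 MJ/kg.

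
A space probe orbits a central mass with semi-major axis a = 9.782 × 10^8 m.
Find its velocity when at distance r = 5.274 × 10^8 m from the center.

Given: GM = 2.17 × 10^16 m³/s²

Vis-viva: v = √(GM · (2/r − 1/a)).
2/r − 1/a = 2/5.274e+08 − 1/9.782e+08 = 2.7699e-09 m⁻¹.
v = √(2.17e+16 · 2.7699e-09) m/s ≈ 7753 m/s = 7.753 km/s.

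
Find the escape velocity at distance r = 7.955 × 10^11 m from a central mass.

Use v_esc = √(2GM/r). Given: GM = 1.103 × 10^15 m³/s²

Escape velocity comes from setting total energy to zero: ½v² − GM/r = 0 ⇒ v_esc = √(2GM / r).
v_esc = √(2 · 1.103e+15 / 7.955e+11) m/s ≈ 52.66 m/s = 52.66 m/s.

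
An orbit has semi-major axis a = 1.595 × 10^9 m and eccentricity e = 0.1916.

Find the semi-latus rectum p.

p = a (1 − e²).
p = 1.595e+09 · (1 − (0.1916)²) = 1.595e+09 · 0.963289 ≈ 1.536e+09 m = 1.536 × 10^9 m.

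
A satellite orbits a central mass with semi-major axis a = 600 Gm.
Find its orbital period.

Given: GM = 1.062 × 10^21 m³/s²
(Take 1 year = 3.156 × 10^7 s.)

Convert to SI: a = 600 Gm = 6e+11 m.
Kepler's third law: T = 2π √(a³ / GM).
Substituting a = 6e+11 m and GM = 1.062e+21 m³/s²:
T = 2π √((6e+11)³ / 1.062e+21) s
T ≈ 8.961e+07 s = 2.839 years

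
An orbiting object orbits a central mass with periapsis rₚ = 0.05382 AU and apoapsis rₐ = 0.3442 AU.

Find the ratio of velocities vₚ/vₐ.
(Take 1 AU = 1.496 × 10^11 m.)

Convert to SI: rₚ = 0.05382 AU = 8.05147e+09 m; rₐ = 0.3442 AU = 5.14923e+10 m.
Conservation of angular momentum gives rₚvₚ = rₐvₐ, so vₚ/vₐ = rₐ/rₚ.
vₚ/vₐ = 5.14923e+10 / 8.05147e+09 ≈ 6.395.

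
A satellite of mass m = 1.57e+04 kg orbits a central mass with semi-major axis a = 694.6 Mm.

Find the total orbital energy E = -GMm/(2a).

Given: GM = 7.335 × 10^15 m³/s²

Convert to SI: a = 694.6 Mm = 6.946e+08 m.
E = −GMm / (2a).
E = −7.335e+15 · 1.57e+04 / (2 · 6.946e+08) J ≈ -8.29e+10 J = -82.9 GJ.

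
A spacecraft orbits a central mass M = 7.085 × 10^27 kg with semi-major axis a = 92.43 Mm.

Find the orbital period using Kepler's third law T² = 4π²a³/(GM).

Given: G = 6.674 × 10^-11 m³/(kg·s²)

Convert to SI: a = 92.43 Mm = 9.243e+07 m.
GM = G · M = 6.674e-11 · 7.085e+27 = 4.72853e+17 m³/s².
Kepler's third law: T = 2π √(a³ / GM).
Substituting a = 9.243e+07 m and GM = 4.72853e+17 m³/s²:
T = 2π √((9.243e+07)³ / 4.72853e+17) s
T ≈ 8120 s = 2.255 hours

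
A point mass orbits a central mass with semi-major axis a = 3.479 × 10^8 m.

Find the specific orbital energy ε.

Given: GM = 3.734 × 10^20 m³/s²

ε = −GM / (2a).
ε = −3.734e+20 / (2 · 3.479e+08) J/kg ≈ -5.366e+11 J/kg = -536.6 GJ/kg.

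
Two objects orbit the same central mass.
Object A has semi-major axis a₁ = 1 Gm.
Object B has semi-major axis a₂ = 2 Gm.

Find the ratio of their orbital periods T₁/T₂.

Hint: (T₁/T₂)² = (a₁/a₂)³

Convert to SI: a₁ = 1 Gm = 1e+09 m; a₂ = 2 Gm = 2e+09 m.
From Kepler's third law, (T₁/T₂)² = (a₁/a₂)³, so T₁/T₂ = (a₁/a₂)^(3/2).
a₁/a₂ = 1e+09 / 2e+09 = 0.5.
T₁/T₂ = (0.5)^(3/2) ≈ 0.3536.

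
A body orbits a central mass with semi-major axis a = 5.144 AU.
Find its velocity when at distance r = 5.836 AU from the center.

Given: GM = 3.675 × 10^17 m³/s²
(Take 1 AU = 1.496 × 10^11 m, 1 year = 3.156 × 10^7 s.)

Convert to SI: a = 5.144 AU = 7.69542e+11 m; r = 5.836 AU = 8.73066e+11 m.
Vis-viva: v = √(GM · (2/r − 1/a)).
2/r − 1/a = 2/8.73066e+11 − 1/7.69542e+11 = 9.91305e-13 m⁻¹.
v = √(3.675e+17 · 9.91305e-13) m/s ≈ 603.6 m/s = 0.1273 AU/year.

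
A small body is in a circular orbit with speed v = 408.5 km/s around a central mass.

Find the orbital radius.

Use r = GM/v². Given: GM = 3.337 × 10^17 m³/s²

Convert to SI: v = 408.5 km/s = 408500 m/s.
For a circular orbit, v² = GM / r, so r = GM / v².
r = 3.337e+17 / (408500)² m ≈ 2e+06 m = 2 Mm.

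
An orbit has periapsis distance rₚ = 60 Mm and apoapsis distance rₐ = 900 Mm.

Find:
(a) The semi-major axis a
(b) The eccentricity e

Convert to SI: rₚ = 60 Mm = 6e+07 m; rₐ = 900 Mm = 9e+08 m.
(a) a = (rₚ + rₐ) / 2 = (6e+07 + 9e+08) / 2 ≈ 4.8e+08 m = 480 Mm.
(b) e = (rₐ − rₚ) / (rₐ + rₚ) = (9e+08 − 6e+07) / (9e+08 + 6e+07) ≈ 0.875.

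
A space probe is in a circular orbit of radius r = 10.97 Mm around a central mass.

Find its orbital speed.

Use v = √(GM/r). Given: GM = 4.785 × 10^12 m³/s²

Convert to SI: r = 10.97 Mm = 1.097e+07 m.
For a circular orbit, gravity supplies the centripetal force, so v = √(GM / r).
v = √(4.785e+12 / 1.097e+07) m/s ≈ 660.4 m/s = 660.4 m/s.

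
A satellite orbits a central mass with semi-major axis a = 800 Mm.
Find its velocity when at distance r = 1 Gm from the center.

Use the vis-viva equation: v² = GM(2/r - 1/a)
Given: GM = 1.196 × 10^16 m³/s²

Convert to SI: a = 800 Mm = 8e+08 m; r = 1 Gm = 1e+09 m.
Vis-viva: v = √(GM · (2/r − 1/a)).
2/r − 1/a = 2/1e+09 − 1/8e+08 = 7.5e-10 m⁻¹.
v = √(1.196e+16 · 7.5e-10) m/s ≈ 2995 m/s = 2.995 km/s.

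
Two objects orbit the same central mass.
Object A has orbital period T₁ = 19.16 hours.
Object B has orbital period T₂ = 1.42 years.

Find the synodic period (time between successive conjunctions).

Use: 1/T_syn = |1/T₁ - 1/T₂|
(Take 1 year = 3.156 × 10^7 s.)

Convert to SI: T₁ = 19.16 hours = 68976 s; T₂ = 1.42 years = 4.48152e+07 s.
T_syn = |T₁ · T₂ / (T₁ − T₂)|.
T_syn = |68976 · 4.48152e+07 / (68976 − 4.48152e+07)| s ≈ 6.908e+04 s = 19.19 hours.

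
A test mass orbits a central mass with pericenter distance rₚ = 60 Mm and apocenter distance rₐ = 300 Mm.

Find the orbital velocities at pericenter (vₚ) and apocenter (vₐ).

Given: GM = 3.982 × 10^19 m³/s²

Convert to SI: rₚ = 60 Mm = 6e+07 m; rₐ = 300 Mm = 3e+08 m.
Use the vis-viva equation v² = GM(2/r − 1/a) with a = (rₚ + rₐ)/2 = (6e+07 + 3e+08)/2 = 1.8e+08 m.
vₚ = √(GM · (2/rₚ − 1/a)) = √(3.982e+19 · (2/6e+07 − 1/1.8e+08)) m/s ≈ 1.052e+06 m/s = 1052 km/s.
vₐ = √(GM · (2/rₐ − 1/a)) = √(3.982e+19 · (2/3e+08 − 1/1.8e+08)) m/s ≈ 2.103e+05 m/s = 210.3 km/s.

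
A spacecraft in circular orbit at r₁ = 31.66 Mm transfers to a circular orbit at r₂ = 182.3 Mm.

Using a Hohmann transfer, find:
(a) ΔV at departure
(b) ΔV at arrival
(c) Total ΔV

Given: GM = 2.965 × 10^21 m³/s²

Convert to SI: r₁ = 31.66 Mm = 3.166e+07 m; r₂ = 182.3 Mm = 1.823e+08 m.
Transfer semi-major axis: a_t = (r₁ + r₂)/2 = (3.166e+07 + 1.823e+08)/2 = 1.0698e+08 m.
Circular speeds: v₁ = √(GM/r₁) = 9.67736e+06 m/s, v₂ = √(GM/r₂) = 4.03291e+06 m/s.
Transfer speeds (vis-viva v² = GM(2/r − 1/a_t)): v₁ᵗ = 1.26328e+07 m/s, v₂ᵗ = 2.19393e+06 m/s.
(a) ΔV₁ = |v₁ᵗ − v₁| ≈ 2.955e+06 m/s = 2955 km/s.
(b) ΔV₂ = |v₂ − v₂ᵗ| ≈ 1.839e+06 m/s = 1839 km/s.
(c) ΔV_total = ΔV₁ + ΔV₂ ≈ 4.794e+06 m/s = 4794 km/s.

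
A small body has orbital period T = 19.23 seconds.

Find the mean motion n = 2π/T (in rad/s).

n = 2π / T.
n = 2π / 19.23 s ≈ 0.3267 rad/s.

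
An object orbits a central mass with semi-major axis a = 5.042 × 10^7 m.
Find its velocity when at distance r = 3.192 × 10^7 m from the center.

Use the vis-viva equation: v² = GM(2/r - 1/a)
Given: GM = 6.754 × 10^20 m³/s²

Vis-viva: v = √(GM · (2/r − 1/a)).
2/r − 1/a = 2/3.192e+07 − 1/5.042e+07 = 4.28232e-08 m⁻¹.
v = √(6.754e+20 · 4.28232e-08) m/s ≈ 5.378e+06 m/s = 5378 km/s.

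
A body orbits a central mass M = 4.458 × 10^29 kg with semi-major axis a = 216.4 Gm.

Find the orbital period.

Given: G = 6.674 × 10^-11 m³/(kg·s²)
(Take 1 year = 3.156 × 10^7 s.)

Convert to SI: a = 216.4 Gm = 2.164e+11 m.
GM = G · M = 6.674e-11 · 4.458e+29 = 2.97527e+19 m³/s².
Kepler's third law: T = 2π √(a³ / GM).
Substituting a = 2.164e+11 m and GM = 2.97527e+19 m³/s²:
T = 2π √((2.164e+11)³ / 2.97527e+19) s
T ≈ 1.16e+08 s = 3.674 years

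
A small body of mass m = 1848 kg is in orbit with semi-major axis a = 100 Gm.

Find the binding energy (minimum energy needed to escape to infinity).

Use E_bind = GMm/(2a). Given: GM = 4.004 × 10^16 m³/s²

Convert to SI: a = 100 Gm = 1e+11 m.
Total orbital energy is E = −GMm/(2a); binding energy is E_bind = −E = GMm/(2a).
E_bind = 4.004e+16 · 1848 / (2 · 1e+11) J ≈ 3.7e+08 J = 370 MJ.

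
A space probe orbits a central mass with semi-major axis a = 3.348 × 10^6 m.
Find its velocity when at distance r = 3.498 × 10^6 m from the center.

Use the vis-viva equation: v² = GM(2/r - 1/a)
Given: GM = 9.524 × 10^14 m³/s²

Vis-viva: v = √(GM · (2/r − 1/a)).
2/r − 1/a = 2/3.498e+06 − 1/3.348e+06 = 2.7307e-07 m⁻¹.
v = √(9.524e+14 · 2.7307e-07) m/s ≈ 1.613e+04 m/s = 16.13 km/s.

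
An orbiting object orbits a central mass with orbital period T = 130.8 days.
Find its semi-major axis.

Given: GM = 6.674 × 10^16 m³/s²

Convert to SI: T = 130.8 days = 1.13011e+07 s.
Invert Kepler's third law: a = (GM · T² / (4π²))^(1/3).
Substituting T = 1.13011e+07 s and GM = 6.674e+16 m³/s²:
a = (6.674e+16 · (1.13011e+07)² / (4π²))^(1/3) m
a ≈ 5.999e+09 m = 5.999 Gm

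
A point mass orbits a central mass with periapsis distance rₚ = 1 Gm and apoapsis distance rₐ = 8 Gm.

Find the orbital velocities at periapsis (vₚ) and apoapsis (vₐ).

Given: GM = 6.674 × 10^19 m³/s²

Convert to SI: rₚ = 1 Gm = 1e+09 m; rₐ = 8 Gm = 8e+09 m.
Use the vis-viva equation v² = GM(2/r − 1/a) with a = (rₚ + rₐ)/2 = (1e+09 + 8e+09)/2 = 4.5e+09 m.
vₚ = √(GM · (2/rₚ − 1/a)) = √(6.674e+19 · (2/1e+09 − 1/4.5e+09)) m/s ≈ 3.445e+05 m/s = 344.5 km/s.
vₐ = √(GM · (2/rₐ − 1/a)) = √(6.674e+19 · (2/8e+09 − 1/4.5e+09)) m/s ≈ 4.306e+04 m/s = 43.06 km/s.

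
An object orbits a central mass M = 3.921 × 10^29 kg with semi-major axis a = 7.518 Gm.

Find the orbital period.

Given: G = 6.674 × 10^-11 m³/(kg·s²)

Convert to SI: a = 7.518 Gm = 7.518e+09 m.
GM = G · M = 6.674e-11 · 3.921e+29 = 2.61688e+19 m³/s².
Kepler's third law: T = 2π √(a³ / GM).
Substituting a = 7.518e+09 m and GM = 2.61688e+19 m³/s²:
T = 2π √((7.518e+09)³ / 2.61688e+19) s
T ≈ 8.006e+05 s = 9.267 days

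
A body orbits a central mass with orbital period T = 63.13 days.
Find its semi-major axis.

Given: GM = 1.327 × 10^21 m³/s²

Convert to SI: T = 63.13 days = 5.45443e+06 s.
Invert Kepler's third law: a = (GM · T² / (4π²))^(1/3).
Substituting T = 5.45443e+06 s and GM = 1.327e+21 m³/s²:
a = (1.327e+21 · (5.45443e+06)² / (4π²))^(1/3) m
a ≈ 1e+11 m = 100 Gm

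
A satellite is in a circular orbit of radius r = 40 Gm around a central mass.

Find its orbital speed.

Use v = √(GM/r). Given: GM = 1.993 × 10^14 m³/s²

Convert to SI: r = 40 Gm = 4e+10 m.
For a circular orbit, gravity supplies the centripetal force, so v = √(GM / r).
v = √(1.993e+14 / 4e+10) m/s ≈ 70.59 m/s = 70.59 m/s.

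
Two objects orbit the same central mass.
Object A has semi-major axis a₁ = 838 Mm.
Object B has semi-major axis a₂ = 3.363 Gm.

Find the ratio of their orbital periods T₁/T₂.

Convert to SI: a₁ = 838 Mm = 8.38e+08 m; a₂ = 3.363 Gm = 3.363e+09 m.
From Kepler's third law, (T₁/T₂)² = (a₁/a₂)³, so T₁/T₂ = (a₁/a₂)^(3/2).
a₁/a₂ = 8.38e+08 / 3.363e+09 = 0.249182.
T₁/T₂ = (0.249182)^(3/2) ≈ 0.1244.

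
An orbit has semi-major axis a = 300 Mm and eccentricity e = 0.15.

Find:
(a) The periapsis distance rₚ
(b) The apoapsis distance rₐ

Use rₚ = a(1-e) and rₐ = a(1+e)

Convert to SI: a = 300 Mm = 3e+08 m.
(a) rₚ = a(1 − e) = 3e+08 · (1 − 0.15) = 3e+08 · 0.85 ≈ 2.55e+08 m = 255 Mm.
(b) rₐ = a(1 + e) = 3e+08 · (1 + 0.15) = 3e+08 · 1.15 ≈ 3.45e+08 m = 345 Mm.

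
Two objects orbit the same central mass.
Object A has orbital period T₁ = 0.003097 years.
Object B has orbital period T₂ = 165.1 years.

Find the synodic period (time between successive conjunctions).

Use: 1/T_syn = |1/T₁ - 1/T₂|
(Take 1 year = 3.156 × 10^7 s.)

Convert to SI: T₁ = 0.003097 years = 97741.3 s; T₂ = 165.1 years = 5.21056e+09 s.
T_syn = |T₁ · T₂ / (T₁ − T₂)|.
T_syn = |97741.3 · 5.21056e+09 / (97741.3 − 5.21056e+09)| s ≈ 9.774e+04 s = 0.003097 years.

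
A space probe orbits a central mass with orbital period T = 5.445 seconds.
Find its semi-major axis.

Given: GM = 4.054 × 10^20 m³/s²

Invert Kepler's third law: a = (GM · T² / (4π²))^(1/3).
Substituting T = 5.445 s and GM = 4.054e+20 m³/s²:
a = (4.054e+20 · (5.445)² / (4π²))^(1/3) m
a ≈ 6.727e+06 m = 6.727 Mm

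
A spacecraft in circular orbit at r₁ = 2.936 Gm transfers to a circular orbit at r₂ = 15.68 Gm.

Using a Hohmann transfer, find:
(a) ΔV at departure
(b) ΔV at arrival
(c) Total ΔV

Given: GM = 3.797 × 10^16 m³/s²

Convert to SI: r₁ = 2.936 Gm = 2.936e+09 m; r₂ = 15.68 Gm = 1.568e+10 m.
Transfer semi-major axis: a_t = (r₁ + r₂)/2 = (2.936e+09 + 1.568e+10)/2 = 9.308e+09 m.
Circular speeds: v₁ = √(GM/r₁) = 3596.19 m/s, v₂ = √(GM/r₂) = 1556.13 m/s.
Transfer speeds (vis-viva v² = GM(2/r − 1/a_t)): v₁ᵗ = 4667.53 m/s, v₂ᵗ = 873.971 m/s.
(a) ΔV₁ = |v₁ᵗ − v₁| ≈ 1071 m/s = 1.071 km/s.
(b) ΔV₂ = |v₂ − v₂ᵗ| ≈ 682.2 m/s = 682.2 m/s.
(c) ΔV_total = ΔV₁ + ΔV₂ ≈ 1754 m/s = 1.754 km/s.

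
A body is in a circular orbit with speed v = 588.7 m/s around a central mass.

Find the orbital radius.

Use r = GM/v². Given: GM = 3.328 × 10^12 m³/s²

For a circular orbit, v² = GM / r, so r = GM / v².
r = 3.328e+12 / (588.7)² m ≈ 9.603e+06 m = 9.603 Mm.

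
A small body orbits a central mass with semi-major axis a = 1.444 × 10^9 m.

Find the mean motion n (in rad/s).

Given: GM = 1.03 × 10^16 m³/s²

n = √(GM / a³).
n = √(1.03e+16 / (1.444e+09)³) rad/s ≈ 1.85e-06 rad/s.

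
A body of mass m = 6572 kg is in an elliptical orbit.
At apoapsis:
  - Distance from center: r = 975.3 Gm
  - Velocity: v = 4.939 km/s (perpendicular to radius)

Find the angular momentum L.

Convert to SI: r = 975.3 Gm = 9.753e+11 m; v = 4.939 km/s = 4939 m/s.
Since v is perpendicular to r, L = m · v · r.
L = 6572 · 4939 · 9.753e+11 kg·m²/s ≈ 3.166e+19 kg·m²/s.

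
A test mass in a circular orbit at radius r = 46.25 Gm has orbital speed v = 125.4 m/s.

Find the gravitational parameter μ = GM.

Convert to SI: r = 46.25 Gm = 4.625e+10 m.
For a circular orbit v² = GM/r, so GM = v² · r.
GM = (125.4)² · 4.625e+10 m³/s² ≈ 7.273e+14 m³/s² = 7.273 × 10^14 m³/s².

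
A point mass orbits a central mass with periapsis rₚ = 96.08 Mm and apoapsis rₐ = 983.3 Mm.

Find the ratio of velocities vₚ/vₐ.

Convert to SI: rₚ = 96.08 Mm = 9.608e+07 m; rₐ = 983.3 Mm = 9.833e+08 m.
Conservation of angular momentum gives rₚvₚ = rₐvₐ, so vₚ/vₐ = rₐ/rₚ.
vₚ/vₐ = 9.833e+08 / 9.608e+07 ≈ 10.23.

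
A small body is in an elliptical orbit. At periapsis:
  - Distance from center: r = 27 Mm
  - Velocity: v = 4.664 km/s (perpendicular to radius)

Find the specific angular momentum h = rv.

Convert to SI: r = 27 Mm = 2.7e+07 m; v = 4.664 km/s = 4664 m/s.
With v perpendicular to r, h = r · v.
h = 2.7e+07 · 4664 m²/s ≈ 1.259e+11 m²/s.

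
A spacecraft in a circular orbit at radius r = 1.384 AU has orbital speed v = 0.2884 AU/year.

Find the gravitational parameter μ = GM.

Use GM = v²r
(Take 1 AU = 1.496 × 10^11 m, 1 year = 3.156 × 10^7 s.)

Convert to SI: r = 1.384 AU = 2.07046e+11 m; v = 0.2884 AU/year = 1367.07 m/s.
For a circular orbit v² = GM/r, so GM = v² · r.
GM = (1367.07)² · 2.07046e+11 m³/s² ≈ 3.869e+17 m³/s² = 3.869 × 10^17 m³/s².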